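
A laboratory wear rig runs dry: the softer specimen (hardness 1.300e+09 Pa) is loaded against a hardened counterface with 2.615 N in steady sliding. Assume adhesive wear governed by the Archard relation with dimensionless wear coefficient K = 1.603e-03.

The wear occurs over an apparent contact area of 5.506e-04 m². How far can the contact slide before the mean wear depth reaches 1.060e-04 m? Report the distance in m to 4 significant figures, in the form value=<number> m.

value=1.810e+04 m

Intermediate values appear rounded, and the algebra runs at exact precision, and rounded once at the end: four significant figures.
Expressed in SI base units: W = 2.615 N, H = 1.300e+09 Pa, K = 1.603e-03.
Permissible volume V_lim = h_lim·A = 1.060e-04 · 5.506e-04 = 5.836e-08 m³.
Sliding life L = V_lim·H/(K·W) = 5.836e-08 · 1.300e+09 / (1.603e-03 · 2.615) = 1.810e+04 m.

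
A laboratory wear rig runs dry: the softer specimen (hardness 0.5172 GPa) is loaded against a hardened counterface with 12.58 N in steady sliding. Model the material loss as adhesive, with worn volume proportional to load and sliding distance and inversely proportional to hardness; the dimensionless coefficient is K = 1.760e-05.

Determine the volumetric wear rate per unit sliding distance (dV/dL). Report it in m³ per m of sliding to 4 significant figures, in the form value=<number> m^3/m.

Intermediate values appear rounded, and all working math holds full precision. Rounded just once to 4 significant digits.
Convert: Hardness H = 0.5172 GPa = 5.172e+08 Pa.
As SI base values: W = 12.58 N, H = 5.172e+08 Pa, K = 1.760e-05.
Volumetric rate dV/dL = K·W/H, so: 1.760e-05 · 12.58 / 5.172e+08 = 4.281e-13 m³/m.

value=4.281e-13 m^3/m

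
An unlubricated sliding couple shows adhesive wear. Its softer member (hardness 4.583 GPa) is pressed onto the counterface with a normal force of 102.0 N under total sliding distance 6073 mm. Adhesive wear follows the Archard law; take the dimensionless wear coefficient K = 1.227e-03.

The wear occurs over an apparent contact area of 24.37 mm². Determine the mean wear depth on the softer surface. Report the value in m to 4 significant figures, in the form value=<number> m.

value=6.805e-06 m

The algebra maintains full precision, and the intermediates are displayed rounded, and rounded once at the end to four significant figures.
Sliding distance L = 6073 mm = 6.073 m.
Hardness H = 4.583 GPa = 4.583e+09 Pa.
Contact area A = 24.37 mm² = 2.437e-05 m².
Restated in SI base units: W = 102.0 N, H = 4.583e+09 Pa, K = 1.227e-03.
Archard relation: V = K·W·L/H = 1.227e-03 · 102.0 · 6.073 / 4.583e+09 = 1.658e-10 m³.
Wear depth h = V/A = 1.658e-10 / 2.437e-05 = 6.805e-06 m.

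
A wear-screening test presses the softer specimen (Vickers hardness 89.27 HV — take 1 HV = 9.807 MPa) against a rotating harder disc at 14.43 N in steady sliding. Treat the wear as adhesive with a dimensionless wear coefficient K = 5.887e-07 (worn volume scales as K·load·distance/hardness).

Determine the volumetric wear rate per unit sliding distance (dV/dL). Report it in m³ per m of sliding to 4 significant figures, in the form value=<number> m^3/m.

value=9.703e-15 m^3/m

The algebra maintains exact precision. Printed values are rounded; one last rounding to four significant figures.
Hardness H = 89.27 HV × 9.807 MPa/HV = 875.5 MPa = 8.755e+08 Pa.
Working in SI base units: W = 14.43 N, H = 8.755e+08 Pa, K = 5.887e-07.
Volumetric rate dV/dL = K·W/H, so: 5.887e-07 · 14.43 / 8.755e+08 = 9.703e-15 m³/m.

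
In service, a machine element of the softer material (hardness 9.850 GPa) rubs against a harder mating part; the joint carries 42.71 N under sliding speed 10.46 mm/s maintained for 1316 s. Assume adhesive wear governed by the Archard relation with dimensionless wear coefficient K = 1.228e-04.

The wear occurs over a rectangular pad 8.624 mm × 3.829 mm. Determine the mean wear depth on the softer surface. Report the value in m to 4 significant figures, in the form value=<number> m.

All working math holds full precision; intermediates are shown rounded — rounded once at the end, at 4 significant digits.
Sliding speed v = 10.46 mm/s = 0.01046 m/s. Sliding distance L = v·t = 0.01046 m/s × 1316 s = 13.77 m.
Hardness H = 9.850 GPa = 9.850e+09 Pa.
Pad sides 8.624 mm × 3.829 mm = 0.008624 m × 0.003829 m. Contact area A = 0.008624 m × 0.003829 m = 3.302e-05 m².
Expressed in SI base units: W = 42.71 N, H = 9.850e+09 Pa, K = 1.228e-04.
Archard relation: V = K·W·L/H = 1.228e-04 · 42.71 · 13.77 / 9.850e+09 = 7.330e-12 m³.
Average depth h = V/A = 7.330e-12 / 3.302e-05 = 2.220e-07 m.

value=2.220e-07 m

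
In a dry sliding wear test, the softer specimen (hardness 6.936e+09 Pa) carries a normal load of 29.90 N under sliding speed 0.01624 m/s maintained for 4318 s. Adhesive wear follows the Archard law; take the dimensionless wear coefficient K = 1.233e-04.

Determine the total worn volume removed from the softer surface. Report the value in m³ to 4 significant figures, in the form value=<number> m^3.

The computation keeps full precision — intermediate values are shown rounded, and one final rounding to four significant figures.
The distance L = v·t = 0.01624 m/s × 4318 s = 70.12 m.
As SI base values: W = 29.90 N, H = 6.936e+09 Pa, K = 1.233e-04.
Archard relation: V = K·W·L/H = 1.233e-04 · 29.90 · 70.12 / 6.936e+09 = 3.727e-11 m³.

value=3.727e-11 m^3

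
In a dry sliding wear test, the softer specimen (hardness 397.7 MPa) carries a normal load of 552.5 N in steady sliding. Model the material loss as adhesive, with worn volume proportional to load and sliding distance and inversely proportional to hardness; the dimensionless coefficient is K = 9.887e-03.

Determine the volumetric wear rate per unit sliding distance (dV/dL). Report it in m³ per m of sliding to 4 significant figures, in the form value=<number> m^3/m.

value=1.374e-08 m^3/m

The computation carries exact precision — displayed values are rounded, and rounded just once, at 4 significant figures.
Convert: Hardness H = 397.7 MPa = 3.977e+08 Pa.
Expressed in SI base units: W = 552.5 N, H = 3.977e+08 Pa, K = 9.887e-03.
Volumetric rate dV/dL = K·W/H, so: 9.887e-03 · 552.5 / 3.977e+08 = 1.374e-08 m³/m.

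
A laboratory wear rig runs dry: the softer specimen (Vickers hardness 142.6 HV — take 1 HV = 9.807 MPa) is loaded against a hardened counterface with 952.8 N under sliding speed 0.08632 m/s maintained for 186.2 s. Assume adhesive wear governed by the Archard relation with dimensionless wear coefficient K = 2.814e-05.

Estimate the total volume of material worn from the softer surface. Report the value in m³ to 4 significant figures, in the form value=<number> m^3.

value=3.081e-10 m^3

All arithmetic keeps exact precision, and intermediates are shown rounded — a single final rounding: 4 significant figures.
Convert: Path length L = v·t = 0.08632 m/s × 186.2 s = 16.07 m.
Convert: Hardness H = 142.6 HV × 9.807 MPa/HV = 1398 MPa = 1.398e+09 Pa.
Collected in SI base units: W = 952.8 N, H = 1.398e+09 Pa, K = 2.814e-05.
Archard relation: V = K·W·L/H = 2.814e-05 · 952.8 · 16.07 / 1.398e+09 = 3.081e-10 m³.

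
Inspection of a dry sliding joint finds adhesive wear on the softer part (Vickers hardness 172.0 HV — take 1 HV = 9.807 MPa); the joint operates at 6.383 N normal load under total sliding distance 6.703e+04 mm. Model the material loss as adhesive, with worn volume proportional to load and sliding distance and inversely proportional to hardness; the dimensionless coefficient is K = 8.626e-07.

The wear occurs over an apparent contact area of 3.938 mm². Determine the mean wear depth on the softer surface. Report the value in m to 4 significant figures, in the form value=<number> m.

All working math maintains full precision, and intermediates are shown rounded — a single final rounding to 4 significant digits.
Convert: Path length L = 6.703e+04 mm = 67.03 m.
Convert: Hardness H = 172.0 HV × 9.807 MPa/HV = 1687 MPa = 1.687e+09 Pa.
Convert: Contact area A = 3.938 mm² = 3.938e-06 m².
Restated in SI base units: W = 6.383 N, H = 1.687e+09 Pa, K = 8.626e-07.
Apply Archard: V = K·W·L/H = 8.626e-07 · 6.383 · 67.03 / 1.687e+09 = 2.188e-13 m³.
Depth h = V/A = 2.188e-13 / 3.938e-06 = 5.556e-08 m.

value=5.556e-08 m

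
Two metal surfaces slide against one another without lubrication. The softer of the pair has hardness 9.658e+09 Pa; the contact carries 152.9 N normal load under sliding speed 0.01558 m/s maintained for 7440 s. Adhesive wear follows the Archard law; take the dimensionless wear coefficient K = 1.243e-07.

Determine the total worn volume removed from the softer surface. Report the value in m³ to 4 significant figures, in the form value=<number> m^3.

value=2.281e-13 m^3

Intermediate values are shown rounded. Each operation keeps exact precision — a lone final rounding to 4 significant digits.
Convert: The distance L = v·t = 0.01558 m/s × 7440 s = 115.9 m.
As SI base values: W = 152.9 N, H = 9.658e+09 Pa, K = 1.243e-07.
Volume removed: V = K·W·L/H = 1.243e-07 · 152.9 · 115.9 / 9.658e+09 = 2.281e-13 m³.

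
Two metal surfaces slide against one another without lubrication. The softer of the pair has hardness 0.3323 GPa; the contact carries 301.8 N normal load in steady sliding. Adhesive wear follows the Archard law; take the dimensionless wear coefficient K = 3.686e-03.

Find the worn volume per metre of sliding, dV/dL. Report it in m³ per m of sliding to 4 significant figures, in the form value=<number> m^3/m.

value=3.348e-09 m^3/m

Quoted intermediates are rounded. The algebra runs at full float precision, and a single final rounding: four significant figures.
Convert: Hardness H = 0.3323 GPa = 3.323e+08 Pa.
As SI base values: W = 301.8 N, H = 3.323e+08 Pa, K = 3.686e-03.
Rate of wear dV/dL = K·W/H — distance-free: 3.686e-03 · 301.8 / 3.323e+08 = 3.348e-09 m³/m.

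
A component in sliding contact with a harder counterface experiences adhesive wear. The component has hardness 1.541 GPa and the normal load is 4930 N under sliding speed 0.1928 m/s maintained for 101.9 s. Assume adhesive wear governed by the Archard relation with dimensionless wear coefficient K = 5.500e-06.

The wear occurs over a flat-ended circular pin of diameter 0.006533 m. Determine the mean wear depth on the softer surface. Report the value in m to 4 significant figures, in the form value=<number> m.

All arithmetic keeps full float precision. Intermediates are displayed rounded. Rounded just once, at four significant figures.
The distance L = v·t = 0.1928 m/s × 101.9 s = 19.65 m.
Hardness H = 1.541 GPa = 1.541e+09 Pa.
Contact area A = π·d²/4 = π·(0.006533 m)²/4 = 3.352e-05 m².
SI base units throughout: W = 4930 N, H = 1.541e+09 Pa, K = 5.500e-06.
Wear volume V = K·W·L/H = 5.500e-06 · 4930 · 19.65 / 1.541e+09 = 3.457e-10 m³.
Depth of wear h = V/A = 3.457e-10 / 3.352e-05 = 1.031e-05 m.

value=1.031e-05 m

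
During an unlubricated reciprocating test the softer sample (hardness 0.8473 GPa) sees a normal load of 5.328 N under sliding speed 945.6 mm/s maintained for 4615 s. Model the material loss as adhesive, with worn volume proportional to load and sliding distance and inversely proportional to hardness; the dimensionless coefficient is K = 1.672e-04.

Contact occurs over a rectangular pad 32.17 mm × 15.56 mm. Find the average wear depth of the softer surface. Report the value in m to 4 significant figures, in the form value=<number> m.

The computation keeps full precision; intermediates are displayed rounded; rounded once at the end: four significant figures.
Sliding speed v = 945.6 mm/s = 0.9456 m/s. Distance L = v·t = 0.9456 m/s × 4615 s = 4364 m.
Hardness H = 0.8473 GPa = 8.473e+08 Pa.
Pad sides 32.17 mm × 15.56 mm = 0.03217 m × 0.01556 m. Contact area A = 0.03217 m × 0.01556 m = 5.006e-04 m².
As SI base values: W = 5.328 N, H = 8.473e+08 Pa, K = 1.672e-04.
By Archard's law, V = K·W·L/H = 1.672e-04 · 5.328 · 4364 / 8.473e+08 = 4.588e-09 m³.
Mean depth h = V/A = 4.588e-09 / 5.006e-04 = 9.166e-06 m.

value=9.166e-06 m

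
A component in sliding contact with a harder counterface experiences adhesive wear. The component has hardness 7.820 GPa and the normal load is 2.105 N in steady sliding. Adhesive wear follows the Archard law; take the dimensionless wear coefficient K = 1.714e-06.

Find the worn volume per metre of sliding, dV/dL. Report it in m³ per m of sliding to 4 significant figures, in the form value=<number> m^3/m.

The algebra carries full precision; intermediates are printed rounded; one final rounding to four significant digits.
Hardness H = 7.820 GPa = 7.820e+09 Pa.
Restated in SI base units: W = 2.105 N, H = 7.820e+09 Pa, K = 1.714e-06.
Wear rate dV/dL = K·W/H, so: 1.714e-06 · 2.105 / 7.820e+09 = 4.614e-16 m³/m.

value=4.614e-16 m^3/m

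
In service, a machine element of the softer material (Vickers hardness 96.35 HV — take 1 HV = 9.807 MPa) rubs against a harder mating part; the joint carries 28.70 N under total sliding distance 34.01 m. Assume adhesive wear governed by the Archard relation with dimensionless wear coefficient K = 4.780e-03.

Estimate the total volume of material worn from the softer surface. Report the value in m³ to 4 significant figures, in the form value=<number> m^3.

All arithmetic runs at full float precision, and intermediate values are printed rounded — rounded once at the end, at four significant digits.
Hardness H = 96.35 HV × 9.807 MPa/HV = 944.9 MPa = 9.449e+08 Pa.
Restated in SI base units: W = 28.70 N, H = 9.449e+08 Pa, K = 4.780e-03.
By Archard's law, V = K·W·L/H = 4.780e-03 · 28.70 · 34.01 / 9.449e+08 = 4.938e-09 m³.

value=4.938e-09 m^3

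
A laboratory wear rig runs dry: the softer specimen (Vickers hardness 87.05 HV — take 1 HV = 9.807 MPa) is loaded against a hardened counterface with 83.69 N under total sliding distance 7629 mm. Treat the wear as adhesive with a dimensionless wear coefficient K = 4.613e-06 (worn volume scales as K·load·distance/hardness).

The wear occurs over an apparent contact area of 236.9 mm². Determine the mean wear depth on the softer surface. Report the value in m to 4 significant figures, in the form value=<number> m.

value=1.456e-08 m

The intermediates are printed rounded — each operation carries full float precision, and a lone final rounding: four significant digits.
Convert: Distance covered L = 7629 mm = 7.629 m.
Convert: Hardness H = 87.05 HV × 9.807 MPa/HV = 853.7 MPa = 8.537e+08 Pa.
Convert: Contact area A = 236.9 mm² = 2.369e-04 m².
Expressed in SI base units: W = 83.69 N, H = 8.537e+08 Pa, K = 4.613e-06.
Volume removed: V = K·W·L/H = 4.613e-06 · 83.69 · 7.629 / 8.537e+08 = 3.450e-12 m³.
Depth of wear h = V/A = 3.450e-12 / 2.369e-04 = 1.456e-08 m.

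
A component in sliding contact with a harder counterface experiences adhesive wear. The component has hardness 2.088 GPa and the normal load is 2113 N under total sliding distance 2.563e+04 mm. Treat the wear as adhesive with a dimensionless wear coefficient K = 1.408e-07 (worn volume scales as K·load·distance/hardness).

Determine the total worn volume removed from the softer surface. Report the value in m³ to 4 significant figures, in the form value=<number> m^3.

All working math holds exact precision — shown intermediates are rounded; a lone final rounding: 4 significant figures.
Convert: Distance L = 2.563e+04 mm = 25.63 m.
Convert: Hardness H = 2.088 GPa = 2.088e+09 Pa.
As SI base values: W = 2113 N, H = 2.088e+09 Pa, K = 1.408e-07.
Apply Archard: V = K·W·L/H = 1.408e-07 · 2113 · 25.63 / 2.088e+09 = 3.652e-12 m³.

value=3.652e-12 m^3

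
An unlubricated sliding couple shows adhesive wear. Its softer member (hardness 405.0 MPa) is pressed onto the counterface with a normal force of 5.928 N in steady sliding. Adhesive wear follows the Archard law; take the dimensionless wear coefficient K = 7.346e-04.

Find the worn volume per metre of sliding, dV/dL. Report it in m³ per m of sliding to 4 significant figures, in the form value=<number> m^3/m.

The intermediates appear rounded — all arithmetic maintains full precision — rounded once at the end: 4 significant digits.
Convert: Hardness H = 405.0 MPa = 4.050e+08 Pa.
Expressed in SI base units: W = 5.928 N, H = 4.050e+08 Pa, K = 7.346e-04.
The wear rate dV/dL = K·W/H: 7.346e-04 · 5.928 / 4.050e+08 = 1.075e-11 m³/m.

value=1.075e-11 m^3/m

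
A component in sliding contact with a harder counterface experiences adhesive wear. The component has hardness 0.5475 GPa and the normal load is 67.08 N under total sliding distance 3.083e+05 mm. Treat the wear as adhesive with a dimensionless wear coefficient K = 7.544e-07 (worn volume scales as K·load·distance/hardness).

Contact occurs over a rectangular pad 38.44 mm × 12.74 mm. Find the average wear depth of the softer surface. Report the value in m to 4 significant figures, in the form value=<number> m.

value=5.819e-08 m

All working math keeps full float precision; intermediates are printed rounded, and rounded once at the end: four significant figures.
Distance covered L = 3.083e+05 mm = 308.3 m.
Hardness H = 0.5475 GPa = 5.475e+08 Pa.
Pad sides 38.44 mm × 12.74 mm = 0.03844 m × 0.01274 m. Contact area A = 0.03844 m × 0.01274 m = 4.897e-04 m².
Restated in SI base units: W = 67.08 N, H = 5.475e+08 Pa, K = 7.544e-07.
Apply Archard: V = K·W·L/H = 7.544e-07 · 67.08 · 308.3 / 5.475e+08 = 2.850e-11 m³.
Depth of wear h = V/A = 2.850e-11 / 4.897e-04 = 5.819e-08 m.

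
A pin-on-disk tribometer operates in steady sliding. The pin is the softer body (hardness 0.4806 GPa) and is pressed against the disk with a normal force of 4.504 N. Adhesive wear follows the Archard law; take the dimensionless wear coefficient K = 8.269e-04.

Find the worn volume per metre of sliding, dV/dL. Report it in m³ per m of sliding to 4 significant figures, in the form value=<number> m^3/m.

Intermediates are printed rounded; each operation runs at full float precision; one final rounding to four significant figures.
Convert: Hardness H = 0.4806 GPa = 4.806e+08 Pa.
In SI base units: W = 4.504 N, H = 4.806e+08 Pa, K = 8.269e-04.
Sliding wear rate dV/dL = K·W/H (independent of L): 8.269e-04 · 4.504 / 4.806e+08 = 7.749e-12 m³/m.

value=7.749e-12 m^3/m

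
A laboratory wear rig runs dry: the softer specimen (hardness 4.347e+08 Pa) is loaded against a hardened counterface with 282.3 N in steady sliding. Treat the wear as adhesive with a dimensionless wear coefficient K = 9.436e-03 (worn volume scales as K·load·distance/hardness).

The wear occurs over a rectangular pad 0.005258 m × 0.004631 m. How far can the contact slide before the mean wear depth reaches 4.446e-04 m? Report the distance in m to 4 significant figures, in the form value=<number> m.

value=1.767 m

The computation keeps exact precision, and intermediates appear rounded — a lone final rounding, at four significant figures.
Contact area A = 0.005258 m × 0.004631 m = 2.435e-05 m².
Restated in SI base units: W = 282.3 N, H = 4.347e+08 Pa, K = 9.436e-03.
Volume at the limit: V_lim = h_lim·A = 4.446e-04 · 2.435e-05 = 1.083e-08 m³.
So the life L = V_lim·H/(K·W) = 1.083e-08 · 4.347e+08 / (9.436e-03 · 282.3) = 1.767 m.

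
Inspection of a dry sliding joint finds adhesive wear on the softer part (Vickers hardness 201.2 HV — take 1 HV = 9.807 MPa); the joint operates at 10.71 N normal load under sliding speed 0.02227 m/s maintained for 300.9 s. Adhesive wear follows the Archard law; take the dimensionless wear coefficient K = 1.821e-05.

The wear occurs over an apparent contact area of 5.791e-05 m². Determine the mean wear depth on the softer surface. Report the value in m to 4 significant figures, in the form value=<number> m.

value=1.144e-08 m

The algebra carries full float precision — displayed values are rounded, and a single final rounding: four significant digits.
Convert: Path length L = v·t = 0.02227 m/s × 300.9 s = 6.701 m.
Convert: Hardness H = 201.2 HV × 9.807 MPa/HV = 1973 MPa = 1.973e+09 Pa.
Collected in SI base units: W = 10.71 N, H = 1.973e+09 Pa, K = 1.821e-05.
Archard relation: V = K·W·L/H = 1.821e-05 · 10.71 · 6.701 / 1.973e+09 = 6.623e-13 m³.
Mean depth h = V/A = 6.623e-13 / 5.791e-05 = 1.144e-08 m.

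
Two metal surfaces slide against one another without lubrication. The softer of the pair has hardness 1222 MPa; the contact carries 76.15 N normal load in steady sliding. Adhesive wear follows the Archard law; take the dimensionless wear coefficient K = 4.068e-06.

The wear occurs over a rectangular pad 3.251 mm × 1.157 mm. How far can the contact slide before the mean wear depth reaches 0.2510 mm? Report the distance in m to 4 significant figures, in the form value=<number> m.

value=3724 m

The intermediates are displayed rounded — every step holds full precision, and rounded just once to 4 significant digits.
Convert: Hardness H = 1222 MPa = 1.222e+09 Pa.
Convert: Pad sides 3.251 mm × 1.157 mm = 0.003251 m × 0.001157 m. Contact area A = 0.003251 m × 0.001157 m = 3.761e-06 m².
Convert: Depth limit h_lim = 0.2510 mm = 2.510e-04 m.
In SI base units: W = 76.15 N, H = 1.222e+09 Pa, K = 4.068e-06.
Allowed volume V_lim = h_lim·A = 2.510e-04 · 3.761e-06 = 9.441e-10 m³.
Life L = V_lim·H/(K·W) = 9.441e-10 · 1.222e+09 / (4.068e-06 · 76.15) = 3724 m.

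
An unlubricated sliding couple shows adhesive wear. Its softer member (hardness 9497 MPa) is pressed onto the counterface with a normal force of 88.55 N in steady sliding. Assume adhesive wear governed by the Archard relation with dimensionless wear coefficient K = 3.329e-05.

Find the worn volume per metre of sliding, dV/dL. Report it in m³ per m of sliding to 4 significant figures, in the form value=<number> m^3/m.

Intermediates are printed rounded; each operation maintains full float precision. Rounded once at the end, at four significant digits.
Convert: Hardness H = 9497 MPa = 9.497e+09 Pa.
Working in SI base units: W = 88.55 N, H = 9.497e+09 Pa, K = 3.329e-05.
Volumetric rate dV/dL = K·W/H: 3.329e-05 · 88.55 / 9.497e+09 = 3.104e-13 m³/m.

value=3.104e-13 m^3/m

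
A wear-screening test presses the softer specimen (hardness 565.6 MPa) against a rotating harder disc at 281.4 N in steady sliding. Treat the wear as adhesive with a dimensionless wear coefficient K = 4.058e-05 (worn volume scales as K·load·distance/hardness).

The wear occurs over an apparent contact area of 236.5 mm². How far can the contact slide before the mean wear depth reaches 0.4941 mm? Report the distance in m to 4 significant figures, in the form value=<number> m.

Every step holds full float precision. Intermediates are printed rounded, and a lone final rounding to four significant figures.
Hardness H = 565.6 MPa = 5.656e+08 Pa.
Contact area A = 236.5 mm² = 2.365e-04 m².
Depth limit h_lim = 0.4941 mm = 4.941e-04 m.
Restated in SI base units: W = 281.4 N, H = 5.656e+08 Pa, K = 4.058e-05.
Wearable volume V_lim = h_lim·A = 4.941e-04 · 2.365e-04 = 1.169e-07 m³.
Inverting, life L = V_lim·H/(K·W) = 1.169e-07 · 5.656e+08 / (4.058e-05 · 281.4) = 5788 m.

value=5788 m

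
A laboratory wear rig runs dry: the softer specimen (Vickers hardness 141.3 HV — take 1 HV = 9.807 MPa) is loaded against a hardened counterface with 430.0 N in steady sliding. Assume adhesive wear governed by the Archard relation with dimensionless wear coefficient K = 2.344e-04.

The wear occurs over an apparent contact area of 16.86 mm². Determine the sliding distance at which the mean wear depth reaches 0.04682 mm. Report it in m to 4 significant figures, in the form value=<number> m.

All working math runs at full float precision — intermediates are printed rounded; a single final rounding: four significant figures.
Hardness H = 141.3 HV × 9.807 MPa/HV = 1386 MPa = 1.386e+09 Pa.
Contact area A = 16.86 mm² = 1.686e-05 m².
Depth limit h_lim = 0.04682 mm = 4.682e-05 m.
Restated in SI base units: W = 430.0 N, H = 1.386e+09 Pa, K = 2.344e-04.
Limit volume V_lim = h_lim·A = 4.682e-05 · 1.686e-05 = 7.894e-10 m³.
Sliding life L = V_lim·H/(K·W) = 7.894e-10 · 1.386e+09 / (2.344e-04 · 430.0) = 10.85 m.

value=10.85 m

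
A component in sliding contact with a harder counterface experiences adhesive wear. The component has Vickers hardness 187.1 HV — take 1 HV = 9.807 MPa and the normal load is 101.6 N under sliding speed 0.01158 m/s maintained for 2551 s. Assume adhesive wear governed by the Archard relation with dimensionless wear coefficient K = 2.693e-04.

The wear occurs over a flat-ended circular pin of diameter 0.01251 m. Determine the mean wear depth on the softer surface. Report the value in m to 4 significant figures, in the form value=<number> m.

The intermediates are displayed rounded. All arithmetic keeps exact precision — one final rounding: four significant digits.
Convert: Total distance L = v·t = 0.01158 m/s × 2551 s = 29.54 m.
Convert: Hardness H = 187.1 HV × 9.807 MPa/HV = 1835 MPa = 1.835e+09 Pa.
Convert: Contact area A = π·d²/4 = π·(0.01251 m)²/4 = 1.229e-04 m².
Working in SI base units: W = 101.6 N, H = 1.835e+09 Pa, K = 2.693e-04.
By Archard's law, V = K·W·L/H = 2.693e-04 · 101.6 · 29.54 / 1.835e+09 = 4.405e-10 m³.
Depth of wear h = V/A = 4.405e-10 / 1.229e-04 = 3.584e-06 m.

value=3.584e-06 m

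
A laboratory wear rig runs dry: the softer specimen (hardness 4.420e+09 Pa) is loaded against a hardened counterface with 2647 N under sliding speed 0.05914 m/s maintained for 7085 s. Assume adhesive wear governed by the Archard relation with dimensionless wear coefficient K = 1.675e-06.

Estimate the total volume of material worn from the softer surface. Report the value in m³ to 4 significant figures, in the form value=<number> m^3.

Intermediate values are displayed rounded, and every step maintains full float precision. Rounded once at the end, at four significant figures.
Distance covered L = v·t = 0.05914 m/s × 7085 s = 419.0 m.
Restated in SI base units: W = 2647 N, H = 4.420e+09 Pa, K = 1.675e-06.
By Archard's law, V = K·W·L/H = 1.675e-06 · 2647 · 419.0 / 4.420e+09 = 4.203e-10 m³.

value=4.203e-10 m^3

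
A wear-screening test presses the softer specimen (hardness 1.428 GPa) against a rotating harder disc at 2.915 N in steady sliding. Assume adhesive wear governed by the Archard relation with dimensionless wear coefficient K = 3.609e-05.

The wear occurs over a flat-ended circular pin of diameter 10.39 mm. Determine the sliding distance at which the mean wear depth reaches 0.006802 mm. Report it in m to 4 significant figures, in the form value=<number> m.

Each operation carries full precision — the intermediates appear rounded. Rounded just once to four significant figures.
Convert: Hardness H = 1.428 GPa = 1.428e+09 Pa.
Convert: Pin diameter d = 10.39 mm = 0.01039 m. Contact area A = π·d²/4 = π·(0.01039 m)²/4 = 8.479e-05 m².
Convert: Depth limit h_lim = 0.006802 mm = 6.802e-06 m.
Collected in SI base units: W = 2.915 N, H = 1.428e+09 Pa, K = 3.609e-05.
Volume at the limit: V_lim = h_lim·A = 6.802e-06 · 8.479e-05 = 5.767e-10 m³.
Inverting, life L = V_lim·H/(K·W) = 5.767e-10 · 1.428e+09 / (3.609e-05 · 2.915) = 7828 m.

value=7828 m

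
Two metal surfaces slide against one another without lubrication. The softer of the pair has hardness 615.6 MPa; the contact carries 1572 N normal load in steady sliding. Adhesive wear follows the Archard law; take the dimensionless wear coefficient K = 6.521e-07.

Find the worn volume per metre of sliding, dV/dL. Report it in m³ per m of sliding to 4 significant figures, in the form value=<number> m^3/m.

value=1.665e-12 m^3/m

The algebra keeps exact precision. The intermediates are shown rounded — rounded just once, at four significant digits.
Hardness H = 615.6 MPa = 6.156e+08 Pa.
Collected in SI base units: W = 1572 N, H = 6.156e+08 Pa, K = 6.521e-07.
Rate of wear dV/dL = K·W/H, per unit distance: 6.521e-07 · 1572 / 6.156e+08 = 1.665e-12 m³/m.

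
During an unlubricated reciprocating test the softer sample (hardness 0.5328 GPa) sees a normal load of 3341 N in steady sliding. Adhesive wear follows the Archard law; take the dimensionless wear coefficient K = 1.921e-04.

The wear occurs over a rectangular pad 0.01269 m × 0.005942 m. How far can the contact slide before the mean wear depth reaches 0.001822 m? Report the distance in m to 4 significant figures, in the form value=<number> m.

Each operation carries exact precision — intermediate values are shown rounded; one final rounding, at 4 significant figures.
Hardness H = 0.5328 GPa = 5.328e+08 Pa.
Contact area A = 0.01269 m × 0.005942 m = 7.540e-05 m².
In SI base units, W = 3341 N, H = 5.328e+08 Pa, K = 1.921e-04.
Volume at the limit: V_lim = h_lim·A = 0.001822 · 7.540e-05 = 1.374e-07 m³.
Inverting, life L = V_lim·H/(K·W) = 1.374e-07 · 5.328e+08 / (1.921e-04 · 3341) = 114.1 m.

value=114.1 m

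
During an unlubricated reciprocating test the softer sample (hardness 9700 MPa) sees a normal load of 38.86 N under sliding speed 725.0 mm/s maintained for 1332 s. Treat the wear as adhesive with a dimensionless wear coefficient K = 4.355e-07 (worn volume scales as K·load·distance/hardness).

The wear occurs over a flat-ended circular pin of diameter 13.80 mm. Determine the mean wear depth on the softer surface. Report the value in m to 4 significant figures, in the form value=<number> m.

Intermediate values appear rounded — each operation holds full precision — a lone final rounding: four significant figures.
Sliding speed v = 725.0 mm/s = 0.7250 m/s. Sliding distance L = v·t = 0.7250 m/s × 1332 s = 965.7 m.
Hardness H = 9700 MPa = 9.700e+09 Pa.
Pin diameter d = 13.80 mm = 0.01380 m. Contact area A = π·d²/4 = π·(0.01380 m)²/4 = 1.496e-04 m².
As SI base values: W = 38.86 N, H = 9.700e+09 Pa, K = 4.355e-07.
By Archard's law, V = K·W·L/H = 4.355e-07 · 38.86 · 965.7 / 9.700e+09 = 1.685e-12 m³.
Wear depth h = V/A = 1.685e-12 / 1.496e-04 = 1.126e-08 m.

value=1.126e-08 m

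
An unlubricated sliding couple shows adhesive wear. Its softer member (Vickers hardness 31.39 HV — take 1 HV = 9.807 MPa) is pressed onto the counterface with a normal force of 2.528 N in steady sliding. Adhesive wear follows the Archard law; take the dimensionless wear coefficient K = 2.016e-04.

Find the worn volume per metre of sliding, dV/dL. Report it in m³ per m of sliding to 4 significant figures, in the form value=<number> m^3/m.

Intermediate values appear rounded — the algebra maintains full float precision — a single final rounding to 4 significant digits.
Convert: Hardness H = 31.39 HV × 9.807 MPa/HV = 307.8 MPa = 3.078e+08 Pa.
As SI base values: W = 2.528 N, H = 3.078e+08 Pa, K = 2.016e-04.
Wear rate dV/dL = K·W/H, so: 2.016e-04 · 2.528 / 3.078e+08 = 1.656e-12 m³/m.

value=1.656e-12 m^3/m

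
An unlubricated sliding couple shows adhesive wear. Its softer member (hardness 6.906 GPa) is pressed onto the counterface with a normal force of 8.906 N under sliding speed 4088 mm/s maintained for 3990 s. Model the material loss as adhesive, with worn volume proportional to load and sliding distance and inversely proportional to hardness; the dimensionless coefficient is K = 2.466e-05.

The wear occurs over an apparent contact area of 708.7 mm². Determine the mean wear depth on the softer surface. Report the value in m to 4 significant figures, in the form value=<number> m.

value=7.319e-07 m

Intermediate values are displayed rounded. Every step keeps full precision — rounded once at the end: four significant digits.
Convert: Sliding speed v = 4088 mm/s = 4.088 m/s. The distance L = v·t = 4.088 m/s × 3990 s = 1.631e+04 m.
Convert: Hardness H = 6.906 GPa = 6.906e+09 Pa.
Convert: Contact area A = 708.7 mm² = 7.087e-04 m².
Collected in SI base units: W = 8.906 N, H = 6.906e+09 Pa, K = 2.466e-05.
Archard relation: V = K·W·L/H = 2.466e-05 · 8.906 · 1.631e+04 / 6.906e+09 = 5.187e-10 m³.
Mean wear depth h = V/A = 5.187e-10 / 7.087e-04 = 7.319e-07 m.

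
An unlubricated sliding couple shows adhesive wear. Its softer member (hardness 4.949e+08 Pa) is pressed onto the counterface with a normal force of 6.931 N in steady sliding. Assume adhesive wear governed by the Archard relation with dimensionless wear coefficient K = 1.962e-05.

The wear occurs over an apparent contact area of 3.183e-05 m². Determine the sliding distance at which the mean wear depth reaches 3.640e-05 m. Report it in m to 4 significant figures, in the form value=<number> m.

value=4217 m

Displayed values are rounded — all arithmetic keeps full precision, and one last rounding, at 4 significant figures.
Restated in SI base units: W = 6.931 N, H = 4.949e+08 Pa, K = 1.962e-05.
Allowed volume V_lim = h_lim·A = 3.640e-05 · 3.183e-05 = 1.159e-09 m³.
So the life L = V_lim·H/(K·W) = 1.159e-09 · 4.949e+08 / (1.962e-05 · 6.931) = 4217 m.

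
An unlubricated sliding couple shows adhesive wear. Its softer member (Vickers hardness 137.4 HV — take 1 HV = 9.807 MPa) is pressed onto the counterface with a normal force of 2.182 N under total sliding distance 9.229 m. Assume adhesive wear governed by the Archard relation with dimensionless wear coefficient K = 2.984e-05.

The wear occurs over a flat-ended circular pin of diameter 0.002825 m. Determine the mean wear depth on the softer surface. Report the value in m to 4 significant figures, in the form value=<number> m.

value=7.115e-08 m

The computation keeps exact precision. The intermediates are displayed rounded — one last rounding: 4 significant digits.
Hardness H = 137.4 HV × 9.807 MPa/HV = 1347 MPa = 1.347e+09 Pa.
Contact area A = π·d²/4 = π·(0.002825 m)²/4 = 6.268e-06 m².
In SI base units: W = 2.182 N, H = 1.347e+09 Pa, K = 2.984e-05.
By Archard's law, V = K·W·L/H = 2.984e-05 · 2.182 · 9.229 / 1.347e+09 = 4.459e-13 m³.
Wear depth h = V/A = 4.459e-13 / 6.268e-06 = 7.115e-08 m.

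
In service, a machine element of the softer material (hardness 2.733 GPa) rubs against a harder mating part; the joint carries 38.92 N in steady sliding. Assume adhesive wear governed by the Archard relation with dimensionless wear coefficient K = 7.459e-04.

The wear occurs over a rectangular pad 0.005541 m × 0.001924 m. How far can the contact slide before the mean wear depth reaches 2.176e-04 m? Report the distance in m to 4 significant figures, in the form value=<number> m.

Printed values are rounded — the computation keeps exact precision; rounded just once: 4 significant figures.
Convert: Hardness H = 2.733 GPa = 2.733e+09 Pa.
Convert: Contact area A = 0.005541 m × 0.001924 m = 1.066e-05 m².
Expressed in SI base units: W = 38.92 N, H = 2.733e+09 Pa, K = 7.459e-04.
Volume at the limit: V_lim = h_lim·A = 2.176e-04 · 1.066e-05 = 2.320e-09 m³.
Life L = V_lim·H/(K·W) = 2.320e-09 · 2.733e+09 / (7.459e-04 · 38.92) = 218.4 m.

value=218.4 m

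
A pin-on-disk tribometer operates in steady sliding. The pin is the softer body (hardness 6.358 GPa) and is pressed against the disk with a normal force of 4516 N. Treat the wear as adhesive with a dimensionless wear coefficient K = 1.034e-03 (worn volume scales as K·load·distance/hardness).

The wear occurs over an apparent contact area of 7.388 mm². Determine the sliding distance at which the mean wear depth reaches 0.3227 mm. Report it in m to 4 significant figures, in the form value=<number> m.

value=3.246 m

Intermediate values are displayed rounded. Every step maintains full float precision, and one final rounding: four significant digits.
Hardness H = 6.358 GPa = 6.358e+09 Pa.
Contact area A = 7.388 mm² = 7.388e-06 m².
Depth limit h_lim = 0.3227 mm = 3.227e-04 m.
Restated in SI base units: W = 4516 N, H = 6.358e+09 Pa, K = 1.034e-03.
Permissible volume V_lim = h_lim·A = 3.227e-04 · 7.388e-06 = 2.384e-09 m³.
Sliding life L = V_lim·H/(K·W) = 2.384e-09 · 6.358e+09 / (1.034e-03 · 4516) = 3.246 m.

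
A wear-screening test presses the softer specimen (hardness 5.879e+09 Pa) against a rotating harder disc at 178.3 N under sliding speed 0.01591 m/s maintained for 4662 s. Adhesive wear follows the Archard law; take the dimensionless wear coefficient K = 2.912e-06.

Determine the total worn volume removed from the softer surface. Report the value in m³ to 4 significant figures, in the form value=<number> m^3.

value=6.551e-12 m^3

The intermediates are displayed rounded. All arithmetic holds full precision — a single final rounding, at 4 significant digits.
Convert: Path length L = v·t = 0.01591 m/s × 4662 s = 74.17 m.
Expressed in SI base units: W = 178.3 N, H = 5.879e+09 Pa, K = 2.912e-06.
Worn volume V = K·W·L/H = 2.912e-06 · 178.3 · 74.17 / 5.879e+09 = 6.551e-12 m³.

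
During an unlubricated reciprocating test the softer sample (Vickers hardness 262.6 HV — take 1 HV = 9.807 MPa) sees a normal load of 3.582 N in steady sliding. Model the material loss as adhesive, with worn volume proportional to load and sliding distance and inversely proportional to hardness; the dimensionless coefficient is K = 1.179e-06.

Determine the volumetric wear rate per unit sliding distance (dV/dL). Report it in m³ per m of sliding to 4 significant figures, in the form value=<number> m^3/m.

The computation maintains full precision; quoted intermediates are rounded. Rounded just once, at 4 significant digits.
Convert: Hardness H = 262.6 HV × 9.807 MPa/HV = 2575 MPa = 2.575e+09 Pa.
In SI base units, W = 3.582 N, H = 2.575e+09 Pa, K = 1.179e-06.
Wear rate dV/dL = K·W/H — distance-free: 1.179e-06 · 3.582 / 2.575e+09 = 1.640e-15 m³/m.

value=1.640e-15 m^3/m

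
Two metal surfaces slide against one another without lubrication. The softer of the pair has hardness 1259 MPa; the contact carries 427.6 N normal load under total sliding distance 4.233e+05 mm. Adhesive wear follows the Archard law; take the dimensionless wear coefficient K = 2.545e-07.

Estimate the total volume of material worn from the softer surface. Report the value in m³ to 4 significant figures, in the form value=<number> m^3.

value=3.659e-11 m^3

Printed values are rounded; all arithmetic runs at exact precision, and a lone final rounding, at 4 significant digits.
Convert: Total distance L = 4.233e+05 mm = 423.3 m.
Convert: Hardness H = 1259 MPa = 1.259e+09 Pa.
Working in SI base units: W = 427.6 N, H = 1.259e+09 Pa, K = 2.545e-07.
Wear volume V = K·W·L/H = 2.545e-07 · 427.6 · 423.3 / 1.259e+09 = 3.659e-11 m³.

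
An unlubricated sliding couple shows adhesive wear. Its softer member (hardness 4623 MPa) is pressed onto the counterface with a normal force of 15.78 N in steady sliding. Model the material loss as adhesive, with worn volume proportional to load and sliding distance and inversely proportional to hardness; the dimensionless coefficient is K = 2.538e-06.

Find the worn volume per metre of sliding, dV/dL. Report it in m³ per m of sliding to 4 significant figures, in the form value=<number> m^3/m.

Each operation keeps full float precision — the intermediates are displayed rounded. Rounded just once to 4 significant digits.
Convert: Hardness H = 4623 MPa = 4.623e+09 Pa.
Working in SI base units: W = 15.78 N, H = 4.623e+09 Pa, K = 2.538e-06.
Wear rate dV/dL = K·W/H, so: 2.538e-06 · 15.78 / 4.623e+09 = 8.663e-15 m³/m.

value=8.663e-15 m^3/m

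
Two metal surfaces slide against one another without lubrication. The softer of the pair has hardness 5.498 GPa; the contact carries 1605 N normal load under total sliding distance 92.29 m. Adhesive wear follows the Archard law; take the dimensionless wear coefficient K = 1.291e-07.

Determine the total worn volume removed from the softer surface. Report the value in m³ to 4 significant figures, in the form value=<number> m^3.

All arithmetic keeps full precision. The intermediates are printed rounded. Rounded just once to four significant figures.
Convert: Hardness H = 5.498 GPa = 5.498e+09 Pa.
Collected in SI base units: W = 1605 N, H = 5.498e+09 Pa, K = 1.291e-07.
Worn volume V = K·W·L/H = 1.291e-07 · 1605 · 92.29 / 5.498e+09 = 3.478e-12 m³.

value=3.478e-12 m^3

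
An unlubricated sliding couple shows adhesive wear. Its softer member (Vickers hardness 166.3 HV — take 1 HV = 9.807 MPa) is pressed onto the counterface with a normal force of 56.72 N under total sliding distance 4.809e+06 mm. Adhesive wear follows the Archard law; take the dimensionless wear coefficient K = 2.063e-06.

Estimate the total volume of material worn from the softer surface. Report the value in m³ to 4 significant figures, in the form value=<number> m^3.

Every step holds exact precision; intermediates are displayed rounded — a lone final rounding, at four significant digits.
Convert: Path length L = 4.809e+06 mm = 4809 m.
Convert: Hardness H = 166.3 HV × 9.807 MPa/HV = 1631 MPa = 1.631e+09 Pa.
As SI base values: W = 56.72 N, H = 1.631e+09 Pa, K = 2.063e-06.
Worn volume V = K·W·L/H = 2.063e-06 · 56.72 · 4809 / 1.631e+09 = 3.450e-10 m³.

value=3.450e-10 m^3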